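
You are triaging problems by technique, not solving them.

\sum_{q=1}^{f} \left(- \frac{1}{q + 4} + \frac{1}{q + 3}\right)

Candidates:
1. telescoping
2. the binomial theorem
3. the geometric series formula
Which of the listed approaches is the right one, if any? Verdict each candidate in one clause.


Diagnosis: telescoping — a difference of consecutive values of one function (\frac{1}{q + 3} at one index and the next) — telescoping by construction.
- telescoping: a fit — the right tool for this form.
- the binomial theorem: the summand does not match any term pattern of an expanded binomial power.
- the geometric series formula — the ratio of consecutive terms depends on the index.


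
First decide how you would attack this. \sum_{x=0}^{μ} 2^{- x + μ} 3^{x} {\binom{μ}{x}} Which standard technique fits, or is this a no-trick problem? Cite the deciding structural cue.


Diagnosis: the binomial theorem — {\binom{μ}{x}} weighting matched powers of 3 and 2 is the expanded form of (3 + 2)^μ — fold it back up.


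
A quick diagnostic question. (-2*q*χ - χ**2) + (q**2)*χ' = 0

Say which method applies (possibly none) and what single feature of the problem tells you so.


Best approach: the homogeneous substitution — scaling q and χ together leaves the slope fixed — it depends only on χ/q, so substitute the ratio. A Bernoulli substitution is a fair alternative on this equation directly; the homogeneous reading takes it as given.


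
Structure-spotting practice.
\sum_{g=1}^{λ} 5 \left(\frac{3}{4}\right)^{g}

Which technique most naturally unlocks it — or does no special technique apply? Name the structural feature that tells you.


Diagnosis: the geometric series formula — term-over-term division gives \frac{3}{4} every time — index-free ratio, geometric sum formula applies.


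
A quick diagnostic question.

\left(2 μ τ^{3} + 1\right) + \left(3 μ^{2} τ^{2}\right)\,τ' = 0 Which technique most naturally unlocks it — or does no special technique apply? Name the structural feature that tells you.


Verdict: the exact-equation method — check exactness first: here it holds (2 μ τ^{3} + 1, 3 μ^{2} τ^{2} have matching cross partials), so no integrating factor is needed.


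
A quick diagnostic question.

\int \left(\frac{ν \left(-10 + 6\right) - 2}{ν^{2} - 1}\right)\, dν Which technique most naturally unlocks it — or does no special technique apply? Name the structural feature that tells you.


Method: partial fractions — the bottom factors while the top stays lower-degree — split into simple fractions and integrate piece by piece.


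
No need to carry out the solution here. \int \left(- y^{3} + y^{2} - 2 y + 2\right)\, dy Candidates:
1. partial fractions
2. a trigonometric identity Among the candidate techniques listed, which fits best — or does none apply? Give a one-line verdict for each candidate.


Method: no special technique — the integrand is a sum of constant multiples of powers of y — integrate term by term.
- partial fractions: there is no rational-function structure to decompose.
- a trigonometric identity — there is no trigonometric structure at all — the integrand carries no sine or cosine to rewrite.


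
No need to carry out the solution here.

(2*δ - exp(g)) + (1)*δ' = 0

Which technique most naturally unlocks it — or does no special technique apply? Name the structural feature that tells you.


Diagnosis: a linear integrating factor — the equation is linear in δ with coefficient 2; multiplying by the integrating factor exp(∫2) makes the left side a perfect derivative.


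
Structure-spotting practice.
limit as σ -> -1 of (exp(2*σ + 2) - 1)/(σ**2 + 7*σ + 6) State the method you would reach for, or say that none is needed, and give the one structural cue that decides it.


Best approach: l'Hôpital's rule (0/0) — both numerator and denominator vanish at -1: the genuine 0/0 indeterminate that l'Hôpital exists for. Known elementary limits would finish this too — the rule just bypasses the case analysis.


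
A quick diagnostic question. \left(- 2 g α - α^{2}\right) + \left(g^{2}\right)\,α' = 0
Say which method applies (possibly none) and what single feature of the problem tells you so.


Diagnosis: the homogeneous substitution — solved for the derivative, the right side is unchanged under scaling g and α together — it depends only on the ratio α/g, so substitute a single ratio variable. A Bernoulli rewrite works here as the equation stands — the homogeneous substitution is the more immediate reading.


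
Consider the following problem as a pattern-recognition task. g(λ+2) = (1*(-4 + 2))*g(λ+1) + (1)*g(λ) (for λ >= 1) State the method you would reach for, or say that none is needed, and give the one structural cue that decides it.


Best approach: the characteristic-root method — linear, homogeneous, constant coefficients: solutions of the form r^λ exist — find the roots of the characteristic polynomial.


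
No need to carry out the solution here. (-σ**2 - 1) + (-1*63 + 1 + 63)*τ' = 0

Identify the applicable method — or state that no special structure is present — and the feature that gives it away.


Verdict: no special technique — solved for the derivative, τ never appears on the right — this is a direct integration in σ, not a differential-equations problem at heart.


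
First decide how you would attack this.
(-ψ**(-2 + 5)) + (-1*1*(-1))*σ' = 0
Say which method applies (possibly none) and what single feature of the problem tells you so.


Method: no special technique — solved for the derivative, no σ appears — this is antidifferentiation in ψ wearing ODE clothing.


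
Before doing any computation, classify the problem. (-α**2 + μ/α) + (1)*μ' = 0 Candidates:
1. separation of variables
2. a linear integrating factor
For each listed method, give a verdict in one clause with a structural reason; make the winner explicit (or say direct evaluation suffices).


Method: a linear integrating factor — linear in the unknown with genuine forcing: multiply through by the exponential of the integrated coefficient and the left side closes into one derivative.
- separation of variables: the two dependences do not factor apart.
- a linear integrating factor: yes — fits the structure here.


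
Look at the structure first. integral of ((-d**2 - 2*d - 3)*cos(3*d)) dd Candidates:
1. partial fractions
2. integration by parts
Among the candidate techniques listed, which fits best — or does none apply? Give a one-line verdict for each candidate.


Best approach: integration by parts — the integrand splits as -d**2 - 2*d - 3 times cos(3*d) — repeatedly differentiating the polynomial part kills it, which is the parts ladder.
- partial fractions: the expression is not a ratio of polynomials that decomposes further.
- integration by parts — a fit — the right tool for this form.


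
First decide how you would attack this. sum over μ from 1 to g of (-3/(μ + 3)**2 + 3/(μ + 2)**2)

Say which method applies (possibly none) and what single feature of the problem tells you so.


Best approach: telescoping — the piece each term subtracts is 3/(μ + 2)**2 advanced by one index, and it reappears with a plus sign leading the following term — the sum collapses to its boundary terms.


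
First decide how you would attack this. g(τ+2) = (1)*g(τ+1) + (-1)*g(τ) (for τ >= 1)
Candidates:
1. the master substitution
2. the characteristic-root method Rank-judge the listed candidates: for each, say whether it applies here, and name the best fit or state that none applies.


Best approach: the characteristic-root method — linear, homogeneous, constant coefficients: solutions of the form r^τ exist — find the roots of the characteristic polynomial.
- the master substitution — there is no divide-the-index recursive argument.
- the characteristic-root method: yes — fits the structure here.


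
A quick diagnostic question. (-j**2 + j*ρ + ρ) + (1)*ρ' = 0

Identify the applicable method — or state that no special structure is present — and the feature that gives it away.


Best approach: a linear integrating factor — linear in the unknown with genuine forcing: multiply through by the exponential of the integrated coefficient and the left side closes into one derivative.


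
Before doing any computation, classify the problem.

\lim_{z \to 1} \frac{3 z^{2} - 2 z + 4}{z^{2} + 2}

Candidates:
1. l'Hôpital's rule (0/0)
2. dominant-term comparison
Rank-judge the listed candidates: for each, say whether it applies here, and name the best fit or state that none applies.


Diagnosis: no special technique — no denominator vanishes and nothing blows up at 1: direct substitution is the whole computation.
- l'Hôpital's rule (0/0): evaluation at the point is determinate, so the rule has nothing to repair.
- dominant-term comparison — no ranking of term growth rates resolves the limit here.


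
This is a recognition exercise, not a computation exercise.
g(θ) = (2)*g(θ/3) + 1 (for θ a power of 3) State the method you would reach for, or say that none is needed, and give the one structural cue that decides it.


Method: the master substitution — divide-the-index recursion (θ/3 inside the call) straightens out once the index is rewritten as 3^m.


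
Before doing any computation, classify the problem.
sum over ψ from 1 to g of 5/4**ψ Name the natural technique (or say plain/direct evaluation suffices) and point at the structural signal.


Diagnosis: the geometric series formula — consecutive terms stand in a fixed index-free ratio — the geometric sum formula closes it.


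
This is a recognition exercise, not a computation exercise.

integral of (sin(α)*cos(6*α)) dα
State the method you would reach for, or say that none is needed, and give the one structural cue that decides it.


Verdict: a trigonometric identity — split sin(α)*cos(6*α) with the angle-addition identities: the resulting sum integrates term by term.


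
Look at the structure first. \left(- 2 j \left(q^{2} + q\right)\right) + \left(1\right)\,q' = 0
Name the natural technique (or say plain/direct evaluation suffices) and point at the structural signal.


Diagnosis: separation of variables — all dependence on the two variables factors apart, the defining separable shape. A Bernoulli rewrite would carry it as the equation stands — separating the variables needs no rearrangement either.


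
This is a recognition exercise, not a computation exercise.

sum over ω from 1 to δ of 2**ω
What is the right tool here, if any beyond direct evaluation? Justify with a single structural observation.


Technique: the geometric series formula — check a ratio of consecutive terms: it is 2, independent of the index, so the geometric formula closes the sum.


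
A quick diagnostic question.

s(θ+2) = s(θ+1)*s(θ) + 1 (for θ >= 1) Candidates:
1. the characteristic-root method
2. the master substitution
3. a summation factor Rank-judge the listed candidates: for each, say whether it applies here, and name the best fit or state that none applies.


Best approach: no special technique — the sequence value feeds back through itself nonlinearly — linear superposition fails, and every superposition-based closed form fails with it.
- the characteristic-root method — nonlinearity rules out exponential-mode superposition from the start.
- the master substitution — the recursion steps by a constant offset, so exponential reindexing is pointless.
- a summation factor — the recursion is nonlinear — outside the first-order linear family a summation factor addresses.


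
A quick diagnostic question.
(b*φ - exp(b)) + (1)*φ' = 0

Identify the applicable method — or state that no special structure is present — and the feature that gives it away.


Best approach: a linear integrating factor — the unknown enters only to the first power against a nonzero forcing term — the integrating-factor template applies directly.


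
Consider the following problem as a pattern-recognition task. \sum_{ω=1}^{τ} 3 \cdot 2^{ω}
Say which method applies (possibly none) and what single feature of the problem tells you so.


Best approach: the geometric series formula — the ratio of consecutive terms is the constant 2, independent of the index — a geometric sum.


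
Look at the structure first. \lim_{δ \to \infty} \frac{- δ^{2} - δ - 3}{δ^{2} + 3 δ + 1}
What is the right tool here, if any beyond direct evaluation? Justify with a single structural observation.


Best approach: dominant-term comparison — as δ grows, only the highest-degree terms matter — compare leading terms and read the limit off. Differentiating the expression as a single quotient would eventually settle it as well; matching dominant growth settles it immediately.


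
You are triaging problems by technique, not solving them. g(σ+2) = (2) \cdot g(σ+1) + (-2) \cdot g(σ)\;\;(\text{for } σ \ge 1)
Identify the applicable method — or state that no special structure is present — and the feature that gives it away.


Method: the characteristic-root method — constant coefficients and linearity mean the ansatz r^σ reduces it to solving the characteristic polynomial.


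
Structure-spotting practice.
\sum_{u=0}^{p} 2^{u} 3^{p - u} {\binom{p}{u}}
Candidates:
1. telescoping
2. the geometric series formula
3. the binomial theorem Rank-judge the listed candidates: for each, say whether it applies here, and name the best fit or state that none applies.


Best approach: the binomial theorem — the binomial coefficients weight matched powers of 2 and 3, which is exactly the expansion of a binomial power.
- telescoping: computed from the summand as displayed, the partial sums build up without the pairwise collapse telescoping exploits.
- the geometric series formula — the term-to-term ratio changes with the index, so the geometric formula cannot close it.
- the binomial theorem: a fit — the right tool for this form.


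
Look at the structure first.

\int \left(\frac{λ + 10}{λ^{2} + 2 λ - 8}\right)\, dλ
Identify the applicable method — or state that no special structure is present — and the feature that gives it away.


Verdict: partial fractions — rational integrand, reducible denominator λ^{2} + 2 λ - 8: decompose first, integrate second.


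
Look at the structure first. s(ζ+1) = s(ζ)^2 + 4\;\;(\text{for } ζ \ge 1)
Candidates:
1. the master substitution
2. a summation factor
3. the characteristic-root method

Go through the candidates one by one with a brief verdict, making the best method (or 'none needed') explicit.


Verdict: no special technique — a nonlinear dependence on earlier terms breaks linearity, and with it every superposition-based closed form.
- the master substitution: the recursion steps by a constant offset, so exponential reindexing is pointless.
- a summation factor — the recursion is nonlinear — outside the first-order linear family a summation factor addresses.
- the characteristic-root method — nonlinearity rules out exponential-mode superposition from the start.


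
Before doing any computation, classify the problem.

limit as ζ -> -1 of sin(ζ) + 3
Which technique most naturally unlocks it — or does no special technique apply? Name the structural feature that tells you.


Best approach: no special technique — the expression is continuous at the evaluation point — substitute directly; no indeterminate form appears.


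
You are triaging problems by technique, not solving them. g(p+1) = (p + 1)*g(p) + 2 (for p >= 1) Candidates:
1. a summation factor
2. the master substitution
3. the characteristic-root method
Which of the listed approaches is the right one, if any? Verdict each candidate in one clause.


Technique: a summation factor — one-term recursion with variable weight p + 1 is solved by product normalization, not by root-finding.
- a summation factor: a fit — the right tool for this form.
- the master substitution — the recursive argument is a shift of the index, not a fixed fraction of it.
- the characteristic-root method — the coefficients vary with the index, breaking the constant-coefficient structure the method needs.


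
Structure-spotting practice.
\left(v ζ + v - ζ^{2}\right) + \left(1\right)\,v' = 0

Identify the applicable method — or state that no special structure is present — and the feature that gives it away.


Verdict: a linear integrating factor — linear in the unknown with genuine forcing: multiply through by the exponential of the integrated coefficient and the left side closes into one derivative.


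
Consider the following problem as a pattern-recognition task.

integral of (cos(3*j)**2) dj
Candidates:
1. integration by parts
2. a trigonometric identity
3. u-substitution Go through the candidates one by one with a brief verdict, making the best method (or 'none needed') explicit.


Method: a trigonometric identity — the even trigonometric power cos(3*j)**2 reduces by a double-angle identity before any integration is attempted.
- integration by parts: not the fit here: there is no polynomial factor to ladder down — parts can still close the trigonometric product by recursion, though the identity rewrite is the direct route.
- a trigonometric identity: a fit — the right tool for this form.
- u-substitution — no subexpression of the integrand pairs with its own derivative as a factor — individual terms may offer their own substitutions, but any change of variable covering the whole integral would have to be constructed from outside the expression.


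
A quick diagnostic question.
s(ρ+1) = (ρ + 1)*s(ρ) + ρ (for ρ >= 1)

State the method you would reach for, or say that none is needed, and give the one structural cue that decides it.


Verdict: a summation factor — first-order, linear, moving coefficient ρ + 1: the discrete analogue of an integrating factor handles it.


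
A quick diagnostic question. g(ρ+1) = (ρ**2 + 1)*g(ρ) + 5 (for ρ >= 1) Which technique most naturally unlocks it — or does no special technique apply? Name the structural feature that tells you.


Method: a summation factor — the coefficient ρ**2 + 1 drifts with the index, so no fixed root exists; normalizing by the cumulative product telescopes it.


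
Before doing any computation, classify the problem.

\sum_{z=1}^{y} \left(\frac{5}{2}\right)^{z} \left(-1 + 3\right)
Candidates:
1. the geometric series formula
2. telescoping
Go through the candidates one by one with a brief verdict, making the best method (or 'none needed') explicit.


Verdict: the geometric series formula — each term is \frac{5}{2} times the previous one, so the geometric-series formula applies directly.
- the geometric series formula: applies; the problem has the shape this method handles.
- telescoping — writing out consecutive terms as given produces no pairwise cancellation.


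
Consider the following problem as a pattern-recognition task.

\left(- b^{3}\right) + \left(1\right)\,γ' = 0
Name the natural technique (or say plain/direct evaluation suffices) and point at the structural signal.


Best approach: no special technique — the slope is a function of b alone, so integrate both sides directly.


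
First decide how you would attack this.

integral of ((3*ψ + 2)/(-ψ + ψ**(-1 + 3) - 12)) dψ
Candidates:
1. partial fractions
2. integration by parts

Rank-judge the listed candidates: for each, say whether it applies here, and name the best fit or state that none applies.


Method: partial fractions — the bottom factors while the top stays lower-degree — split into simple fractions and integrate piece by piece.
- partial fractions: yes — fits the structure here.
- integration by parts — the nonconstant-polynomial-times-standard-kernel pattern (an exp, sine, cosine, or logarithm partner) is absent.


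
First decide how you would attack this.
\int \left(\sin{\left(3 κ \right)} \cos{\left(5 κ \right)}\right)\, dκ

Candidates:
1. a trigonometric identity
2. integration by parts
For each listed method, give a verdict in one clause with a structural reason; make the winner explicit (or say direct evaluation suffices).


Method: a trigonometric identity — the product \sin{\left(3 κ \right)} \cos{\left(5 κ \right)} converts to a sum of single-frequency sinusoids via the product-to-sum identity.
- a trigonometric identity — a fit — the right tool for this form.
- integration by parts — not the fit here: there is no polynomial factor to ladder down — parts can still close the trigonometric product by recursion, though the identity rewrite is the direct route.


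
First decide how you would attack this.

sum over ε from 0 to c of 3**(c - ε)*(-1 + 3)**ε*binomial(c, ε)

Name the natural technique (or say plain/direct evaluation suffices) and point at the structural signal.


Diagnosis: the binomial theorem — the binomial coefficients weight matched powers of (-1 + 3) and 3, which is exactly the expansion of a binomial power.


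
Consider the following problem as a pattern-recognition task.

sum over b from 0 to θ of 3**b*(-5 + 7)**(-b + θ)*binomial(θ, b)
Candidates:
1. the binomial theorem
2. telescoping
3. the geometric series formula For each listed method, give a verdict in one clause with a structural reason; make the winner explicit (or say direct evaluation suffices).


Best approach: the binomial theorem — the summand is term b of a binomial expansion in 3 and (-5 + 7); the whole sum is a single power.
- the binomial theorem: applies; the problem has the shape this method handles.
- telescoping: in the displayed form, no term reappears at a neighboring index to cancel against.
- the geometric series formula: the ratio of consecutive terms depends on the index.


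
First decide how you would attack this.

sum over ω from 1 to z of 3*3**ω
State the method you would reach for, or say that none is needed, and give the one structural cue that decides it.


Verdict: the geometric series formula — consecutive terms stand in a fixed index-free ratio — the geometric sum formula closes it.


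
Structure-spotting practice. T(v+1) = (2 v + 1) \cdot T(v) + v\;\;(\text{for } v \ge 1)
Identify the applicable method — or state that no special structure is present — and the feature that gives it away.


Best approach: a summation factor — an index-dependent multiplier 2 v + 1 rules out characteristic roots; a summation factor converts it to a pure difference.


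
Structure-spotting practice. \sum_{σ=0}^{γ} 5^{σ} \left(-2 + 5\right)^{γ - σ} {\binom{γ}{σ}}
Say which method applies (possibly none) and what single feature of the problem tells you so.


Technique: the binomial theorem — terms weighting {\binom{γ}{σ}} against matched powers of 5 and (-2 + 5) reassemble into (5 + (-2 + 5))^γ by the binomial theorem.


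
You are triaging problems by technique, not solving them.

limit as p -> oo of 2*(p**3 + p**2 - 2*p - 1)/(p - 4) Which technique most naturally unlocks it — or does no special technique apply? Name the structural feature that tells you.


Verdict: dominant-term comparison — divide by the highest power of p present: lower-order terms vanish and the dominant ratio remains. l'Hôpital's at-infinity variant applies to the expression viewed as a single quotient; the leading-term comparison is the direct route.


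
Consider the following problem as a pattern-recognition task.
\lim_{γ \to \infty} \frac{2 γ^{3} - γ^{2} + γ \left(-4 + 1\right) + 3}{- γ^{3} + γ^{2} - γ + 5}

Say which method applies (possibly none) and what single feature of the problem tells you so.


Technique: dominant-term comparison — divide by the highest power of γ present: lower-order terms vanish and the dominant ratio remains. Differentiating the expression as a single quotient would eventually settle it as well; matching dominant growth settles it immediately.


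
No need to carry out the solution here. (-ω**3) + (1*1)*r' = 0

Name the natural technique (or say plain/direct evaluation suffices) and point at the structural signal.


Technique: no special technique — solved for the derivative, r never appears on the right — this is a direct integration in ω, not a differential-equations problem at heart.


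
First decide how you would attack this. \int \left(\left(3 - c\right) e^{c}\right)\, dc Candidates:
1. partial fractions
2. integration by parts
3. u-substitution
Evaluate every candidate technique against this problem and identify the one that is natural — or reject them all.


Method: integration by parts — a polynomial 3 - c against the kernel e^{c} is the signature bounded-ladder case for integration by parts.
- partial fractions: there is no rational-function structure to decompose.
- integration by parts — applies; the problem has the shape this method handles.
- u-substitution — no subexpression of the integrand serves as a whole-integral substitution inner — individual terms may offer their own, but none carries its derivative as a factor of the full integrand; a working change of variable would have to be constructed from outside the expression.


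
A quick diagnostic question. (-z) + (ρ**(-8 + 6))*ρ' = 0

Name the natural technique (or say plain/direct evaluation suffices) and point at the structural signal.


Technique: separation of variables — one side of the product carries the independent variable, the other the unknown — the textbook separation shape. The equation is exact as it stands too — a potential function exists — though separation reads the split structure directly.


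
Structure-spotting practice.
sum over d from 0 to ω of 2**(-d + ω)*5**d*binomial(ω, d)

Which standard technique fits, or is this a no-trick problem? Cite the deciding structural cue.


Diagnosis: the binomial theorem — binomial coefficients against complementary powers of 5 and 2: recognize the binomial expansion and resum.


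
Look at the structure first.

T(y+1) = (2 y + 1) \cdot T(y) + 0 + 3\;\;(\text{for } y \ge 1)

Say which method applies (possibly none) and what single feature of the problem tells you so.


Method: a summation factor — because the multiplier 2 y + 1 is index-dependent, divide through by its running product and sum the resulting differences.


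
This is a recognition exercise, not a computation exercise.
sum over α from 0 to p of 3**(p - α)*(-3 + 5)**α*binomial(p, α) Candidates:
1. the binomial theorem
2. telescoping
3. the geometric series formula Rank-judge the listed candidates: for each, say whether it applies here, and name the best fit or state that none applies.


Technique: the binomial theorem — binomial(p, α) weighting matched powers of (-3 + 5) and 3 is the expanded form of ((-3 + 5) + 3)^p — fold it back up.
- the binomial theorem — applicable, and directly so.
- telescoping: the terms as presented offer no neighboring cancellation — a telescoping rewrite may exist, but the displayed structure does not hand one over.
- the geometric series formula: consecutive terms are not related by a fixed multiplier.


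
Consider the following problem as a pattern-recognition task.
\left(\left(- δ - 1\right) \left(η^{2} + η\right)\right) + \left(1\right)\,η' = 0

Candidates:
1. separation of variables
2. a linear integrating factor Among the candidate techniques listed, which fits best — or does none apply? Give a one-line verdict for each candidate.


Best approach: separation of variables — separating collects all η-dependence with the derivative and leaves all δ-dependence opposite: variables separate. A Bernoulli substitution applies to this equation as given; separation takes the same equation in its displayed form.
- separation of variables — yes — fits the structure here.
- a linear integrating factor: the unknown enters nonlinearly (through a power, a denominator, or a transcendental function), which the linear integrating-factor recipe cannot absorb as-is — any repair would come from a preliminary substitution, not the factor.


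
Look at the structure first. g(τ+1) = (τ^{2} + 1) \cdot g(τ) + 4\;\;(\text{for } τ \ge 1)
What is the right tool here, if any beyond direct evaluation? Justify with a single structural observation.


Best approach: a summation factor — first-order linear but the coefficient τ^{2} + 1 moves with the index — divide by the cumulative product and telescope.


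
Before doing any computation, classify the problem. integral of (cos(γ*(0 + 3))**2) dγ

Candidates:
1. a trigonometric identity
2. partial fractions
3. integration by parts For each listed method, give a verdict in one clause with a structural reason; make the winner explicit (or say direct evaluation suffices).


Verdict: a trigonometric identity — cos(γ*(0 + 3))**2 calls for power reduction: rewrite via double angles before any antiderivative is attempted.
- a trigonometric identity: applicable, and directly so.
- partial fractions — the expression is not a ratio of polynomials that decomposes further.
- integration by parts: not the natural route: no polynomial-kernel product appears — a recursive parts reduction of the trigonometric product exists, but the identity rewrite is direct.


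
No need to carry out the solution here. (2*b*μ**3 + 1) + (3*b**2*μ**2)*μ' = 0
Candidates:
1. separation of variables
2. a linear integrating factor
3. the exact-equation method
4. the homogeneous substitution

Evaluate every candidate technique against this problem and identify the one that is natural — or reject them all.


Best approach: the exact-equation method — take the mixed partials of 2*b*μ**3 + 1 and 3*b**2*μ**2: they are equal, which certifies an exact differential.
- separation of variables — the two dependences do not factor apart.
- a linear integrating factor: the unknown enters nonlinearly (through a power, a denominator, or a transcendental function), which the linear integrating-factor recipe cannot absorb as-is — any repair would come from a preliminary substitution, not the factor.
- the exact-equation method — applies; the problem has the shape this method handles.
- the homogeneous substitution: the slope changes under joint rescaling, failing the degree-zero test.


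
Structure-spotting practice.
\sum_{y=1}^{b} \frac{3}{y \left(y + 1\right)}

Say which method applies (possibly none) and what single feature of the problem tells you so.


Method: telescoping — split \frac{3}{y \left(y + 1\right)} by partial fractions and the pieces are one function at shifted arguments — interior terms cancel.


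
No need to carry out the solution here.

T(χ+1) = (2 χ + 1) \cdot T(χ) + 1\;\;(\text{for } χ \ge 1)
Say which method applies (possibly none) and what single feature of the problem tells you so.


Technique: a summation factor — rescale the sequence by the product of the weights 2 χ + 1 so far — the recurrence collapses to a plain running sum.


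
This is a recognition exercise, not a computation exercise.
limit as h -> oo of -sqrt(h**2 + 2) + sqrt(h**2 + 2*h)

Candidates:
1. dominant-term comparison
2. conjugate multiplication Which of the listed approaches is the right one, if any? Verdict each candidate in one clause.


Diagnosis: conjugate multiplication — the ∞ − ∞ radical form is the exact trigger for the conjugate maneuver.
- dominant-term comparison: no ranking of term growth rates resolves the limit here.
- conjugate multiplication — a fit — the right tool for this form.


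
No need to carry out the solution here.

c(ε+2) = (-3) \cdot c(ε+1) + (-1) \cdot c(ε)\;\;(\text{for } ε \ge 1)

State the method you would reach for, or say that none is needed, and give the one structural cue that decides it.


Technique: the characteristic-root method — constant coefficients and linearity mean the ansatz r^ε reduces it to solving the characteristic polynomial.


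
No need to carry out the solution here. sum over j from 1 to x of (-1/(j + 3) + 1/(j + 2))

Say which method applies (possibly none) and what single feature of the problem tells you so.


Diagnosis: telescoping — write out three consecutive terms and watch the interior cancel: the advanced copy one term subtracts reappears as the very next term's leading piece, pair after pair.


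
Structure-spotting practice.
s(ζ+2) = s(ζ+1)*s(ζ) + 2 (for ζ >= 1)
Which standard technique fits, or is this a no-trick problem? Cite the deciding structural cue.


Diagnosis: no special technique — this one you iterate or analyze qualitatively: the nonlinearity defeats linear solution methods.


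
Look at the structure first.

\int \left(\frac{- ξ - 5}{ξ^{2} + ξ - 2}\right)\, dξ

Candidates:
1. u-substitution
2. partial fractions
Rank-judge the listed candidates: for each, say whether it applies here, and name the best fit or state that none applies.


Method: partial fractions — a proper rational integrand over the factorable ξ^{2} + ξ - 2: partial fractions reduce it to elementary pieces.
- u-substitution: no subexpression of the integrand pairs with its own derivative as a factor — individual terms may offer their own substitutions, but any change of variable covering the whole integral would have to be constructed from outside the expression.
- partial fractions: yes, a natural case for it.


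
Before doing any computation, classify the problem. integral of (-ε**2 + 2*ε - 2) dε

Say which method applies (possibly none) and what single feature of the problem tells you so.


Method: no special technique — the integrand is a sum of constant multiples of powers of ε — integrate term by term.


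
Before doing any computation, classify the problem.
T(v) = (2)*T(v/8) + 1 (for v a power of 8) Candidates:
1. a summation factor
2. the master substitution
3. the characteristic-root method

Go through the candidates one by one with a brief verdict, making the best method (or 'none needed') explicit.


Verdict: the master substitution — a divide-and-conquer shape: argument v/8, so change variables with v = 8^m and solve the linear version.
- a summation factor: a divided-index call is outside the fixed-shift first-order family a summation factor normalizes.
- the master substitution: yes, a natural case for it.
- the characteristic-root method — a divided-index call is not the fixed-shift linear shape that characteristic roots solve.


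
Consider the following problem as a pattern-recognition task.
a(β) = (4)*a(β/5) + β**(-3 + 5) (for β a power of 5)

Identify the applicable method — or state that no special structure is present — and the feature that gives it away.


Diagnosis: the master substitution — treat m = log base 5 of β as the new clock: one recursion step advances m by one while β scales by 5.


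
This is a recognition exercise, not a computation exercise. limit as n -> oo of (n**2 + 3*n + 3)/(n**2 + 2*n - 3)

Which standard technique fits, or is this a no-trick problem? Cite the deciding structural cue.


Best approach: dominant-term comparison — at large n only the top-degree terms survive; compare the leading terms and the limit falls out. l'Hôpital's at-infinity variant applies to the expression viewed as a single quotient; the leading-term comparison is the direct route.


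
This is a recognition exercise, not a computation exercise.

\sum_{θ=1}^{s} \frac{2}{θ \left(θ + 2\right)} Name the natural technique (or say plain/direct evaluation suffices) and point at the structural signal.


Diagnosis: telescoping — one partial-fraction pass turns \frac{2}{θ \left(θ + 2\right)} into a shifted difference, and shifted differences telescope.


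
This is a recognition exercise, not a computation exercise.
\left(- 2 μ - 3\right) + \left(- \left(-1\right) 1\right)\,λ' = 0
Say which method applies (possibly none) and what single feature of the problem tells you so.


Best approach: no special technique — solved for the derivative, no λ appears — this is antidifferentiation in μ wearing ODE clothing.


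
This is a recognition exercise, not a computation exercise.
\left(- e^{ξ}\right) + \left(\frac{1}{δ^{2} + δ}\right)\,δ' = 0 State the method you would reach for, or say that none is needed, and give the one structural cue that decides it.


Diagnosis: separation of variables — a product of single-variable factors, e^{ξ} and δ^{2} + δ — the textbook separable form. This doubles as a Bernoulli equation in the unknown as written; dividing and integrating works on it directly.


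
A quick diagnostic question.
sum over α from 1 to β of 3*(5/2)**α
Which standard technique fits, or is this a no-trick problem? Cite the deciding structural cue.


Verdict: the geometric series formula — each term is 5/2 times the previous one, so the geometric-series formula applies directly.


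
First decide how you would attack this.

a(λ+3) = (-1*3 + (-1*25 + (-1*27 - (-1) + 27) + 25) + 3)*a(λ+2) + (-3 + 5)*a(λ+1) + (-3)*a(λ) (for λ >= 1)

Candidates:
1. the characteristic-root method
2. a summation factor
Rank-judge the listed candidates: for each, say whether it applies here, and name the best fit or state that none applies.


Verdict: the characteristic-root method — constant coefficients and linearity mean the ansatz r^λ reduces it to solving the characteristic polynomial.
- the characteristic-root method — applies; the problem has the shape this method handles.
- a summation factor — a summation factor telescopes one-step recursions; this one carries higher-order memory.


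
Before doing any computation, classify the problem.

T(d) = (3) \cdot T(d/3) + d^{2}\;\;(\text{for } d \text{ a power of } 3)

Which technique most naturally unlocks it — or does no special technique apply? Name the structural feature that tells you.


Best approach: the master substitution — treat m = log base 3 of d as the new clock: one recursion step advances m by one while d scales by 3.


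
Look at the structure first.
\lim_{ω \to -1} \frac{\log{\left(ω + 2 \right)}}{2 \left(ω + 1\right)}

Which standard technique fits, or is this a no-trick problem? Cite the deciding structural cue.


Diagnosis: l'Hôpital's rule (0/0) — the 0/0 form at -1 is the signature situation for l'Hôpital's rule. A local series expansion at the point resolves it as well; the rule is the packaged version of that step.


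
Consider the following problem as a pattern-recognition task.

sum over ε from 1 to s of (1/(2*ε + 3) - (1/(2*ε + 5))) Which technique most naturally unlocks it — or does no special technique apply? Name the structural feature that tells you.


Technique: telescoping — the piece each term subtracts is 1/(2*ε + 3) advanced by one index, and it reappears with a plus sign leading the following term — the sum collapses to its boundary terms.


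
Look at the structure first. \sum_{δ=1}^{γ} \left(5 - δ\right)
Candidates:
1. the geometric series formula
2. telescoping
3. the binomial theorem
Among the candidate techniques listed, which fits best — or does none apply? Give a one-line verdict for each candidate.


Diagnosis: no special technique — constant-multiple powers of δ with no cancellation partners and no common ratio — use the standard power-sum formulas.
- the geometric series formula: no single multiplier carries one term to the next throughout the sum.
- telescoping: writing out consecutive terms as given produces no pairwise cancellation.
- the binomial theorem — the terms lack the binomial-coefficient-weighted complementary-power pattern of an expansion.


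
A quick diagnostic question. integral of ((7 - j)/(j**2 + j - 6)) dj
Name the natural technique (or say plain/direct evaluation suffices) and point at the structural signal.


Verdict: partial fractions — the factorization of j**2 + j - 6 is the whole battle; after it, each term is a table integral.
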